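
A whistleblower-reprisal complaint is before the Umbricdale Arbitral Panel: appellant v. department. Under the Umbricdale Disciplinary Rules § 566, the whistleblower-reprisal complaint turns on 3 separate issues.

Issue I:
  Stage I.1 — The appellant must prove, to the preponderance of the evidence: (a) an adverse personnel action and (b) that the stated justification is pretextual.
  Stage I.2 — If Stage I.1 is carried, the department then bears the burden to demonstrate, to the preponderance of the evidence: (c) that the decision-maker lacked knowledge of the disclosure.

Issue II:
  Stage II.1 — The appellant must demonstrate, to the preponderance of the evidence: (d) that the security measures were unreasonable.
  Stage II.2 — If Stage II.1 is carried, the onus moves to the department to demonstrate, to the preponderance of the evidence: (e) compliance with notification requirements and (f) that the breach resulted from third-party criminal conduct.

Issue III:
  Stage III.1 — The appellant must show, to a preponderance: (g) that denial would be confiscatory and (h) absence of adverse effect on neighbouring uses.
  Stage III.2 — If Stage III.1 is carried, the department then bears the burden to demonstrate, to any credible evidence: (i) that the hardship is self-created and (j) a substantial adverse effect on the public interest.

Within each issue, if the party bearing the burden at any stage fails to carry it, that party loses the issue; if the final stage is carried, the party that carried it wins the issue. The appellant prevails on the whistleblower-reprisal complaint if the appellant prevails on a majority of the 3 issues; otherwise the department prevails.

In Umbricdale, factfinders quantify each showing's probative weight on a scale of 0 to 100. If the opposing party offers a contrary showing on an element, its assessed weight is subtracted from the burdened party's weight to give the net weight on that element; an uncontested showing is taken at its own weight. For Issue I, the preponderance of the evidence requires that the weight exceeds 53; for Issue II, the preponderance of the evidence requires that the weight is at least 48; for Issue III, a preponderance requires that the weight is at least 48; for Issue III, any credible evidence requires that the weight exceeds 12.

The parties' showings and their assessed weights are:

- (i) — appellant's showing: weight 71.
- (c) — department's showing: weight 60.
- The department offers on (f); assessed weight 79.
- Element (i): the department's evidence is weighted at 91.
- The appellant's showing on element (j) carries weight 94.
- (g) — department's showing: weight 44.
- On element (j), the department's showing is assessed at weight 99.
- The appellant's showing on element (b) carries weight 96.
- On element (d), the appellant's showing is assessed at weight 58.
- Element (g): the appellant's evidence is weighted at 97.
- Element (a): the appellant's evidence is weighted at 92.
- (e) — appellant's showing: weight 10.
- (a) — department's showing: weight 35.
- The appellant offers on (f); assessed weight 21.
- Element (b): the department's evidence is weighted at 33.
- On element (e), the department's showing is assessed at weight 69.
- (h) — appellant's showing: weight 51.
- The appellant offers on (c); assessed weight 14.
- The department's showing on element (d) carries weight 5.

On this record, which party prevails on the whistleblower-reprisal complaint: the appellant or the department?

appellant

— Issue I —
At Stage I.1 the appellant must meet the preponderance of the evidence (weight exceeds 53): on (a) the weight is 92 less the opposing 35 gives net 57, which does exceed 53, so (a) meets the standard; on (b) the weight is 96 less the opposing 33 gives net 63, which does exceed 53, so (b) meets the standard.
  All elements met. The burden passes to the department.
At Stage I.2 the department must meet the preponderance of the evidence (weight exceeds 53): on (c) the weight is 60 less the opposing 14 gives net 46, which does not exceed 53, so (c) does not meet the standard.
  The department does not carry Stage I.2.
The analysis ends at Stage I.2; the appellant prevails on this issue.
— Issue II —
Stage II.1 (appellant, the preponderance of the evidence, weight is at least 48): (d) net 58−5=53 ≥ 48 — meets.
  The appellant carries Stage II.1; the department now bears the burden.
Stage II.2 (department, the preponderance of the evidence, weight is at least 48): (e) net 69−10=59 ≥ 48 — meets; (f) net 79−21=58 ≥ 48 — meets.
  All elements met at the final stage.
Every stage carried; the department prevails on this issue.
— Issue III —
Stage III.1 — burden on appellant; standard: a preponderance (weight is at least 48).
    (g): 97 − 44 = 53 ≥ 48 [met]
    (h): 51 ≥ 48 [met]
  The appellant carries Stage III.1; the department now bears the burden.
Stage III.2 — burden on department; standard: any credible evidence (weight exceeds 12).
    (i): 91 − 71 = 20 > 12 [met]
    (j): 99 − 94 = 5 ≤ 12 [not met]
  The department does not carry Stage III.2.
The analysis ends at Stage III.2; the appellant prevails on this issue.
Per-issue: Issue I → appellant; Issue II → department; Issue III → appellant. The appellant must prevail on a majority of issues; overall, the appellant prevails.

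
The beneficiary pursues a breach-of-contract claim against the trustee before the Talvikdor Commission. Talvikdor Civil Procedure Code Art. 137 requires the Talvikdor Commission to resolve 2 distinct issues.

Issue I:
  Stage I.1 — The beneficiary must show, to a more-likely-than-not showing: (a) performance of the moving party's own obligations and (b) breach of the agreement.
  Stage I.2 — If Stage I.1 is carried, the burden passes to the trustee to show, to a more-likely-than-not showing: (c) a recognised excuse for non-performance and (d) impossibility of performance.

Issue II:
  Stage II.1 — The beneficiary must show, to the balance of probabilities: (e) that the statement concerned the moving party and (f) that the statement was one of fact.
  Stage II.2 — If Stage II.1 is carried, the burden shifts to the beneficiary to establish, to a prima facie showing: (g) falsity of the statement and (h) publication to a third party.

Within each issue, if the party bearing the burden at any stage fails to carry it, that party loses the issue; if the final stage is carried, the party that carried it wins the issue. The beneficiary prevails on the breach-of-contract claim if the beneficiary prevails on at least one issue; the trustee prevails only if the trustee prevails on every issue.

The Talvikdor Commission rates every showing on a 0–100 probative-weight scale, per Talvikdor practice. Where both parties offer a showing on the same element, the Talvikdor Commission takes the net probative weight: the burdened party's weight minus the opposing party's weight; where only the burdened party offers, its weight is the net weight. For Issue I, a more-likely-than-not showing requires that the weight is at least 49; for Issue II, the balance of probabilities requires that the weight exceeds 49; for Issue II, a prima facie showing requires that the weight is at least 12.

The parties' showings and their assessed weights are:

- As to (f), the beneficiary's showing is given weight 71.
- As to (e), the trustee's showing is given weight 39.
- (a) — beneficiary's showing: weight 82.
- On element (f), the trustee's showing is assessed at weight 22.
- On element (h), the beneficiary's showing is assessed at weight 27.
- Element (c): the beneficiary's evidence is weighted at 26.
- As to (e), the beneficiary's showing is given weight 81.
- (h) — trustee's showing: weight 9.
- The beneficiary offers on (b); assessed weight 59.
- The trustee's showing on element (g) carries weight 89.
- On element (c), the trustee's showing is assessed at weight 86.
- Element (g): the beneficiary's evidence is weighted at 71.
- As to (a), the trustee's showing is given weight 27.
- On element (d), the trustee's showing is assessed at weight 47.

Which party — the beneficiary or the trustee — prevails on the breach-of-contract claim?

— Issue I —
Stage I.1 — burden on beneficiary; standard: a more-likely-than-not showing (weight is at least 49).
    (a): 82 − 27 = 55 ≥ 49 [met]
    (b): 59 ≥ 49 [met]
  The beneficiary carries Stage I.1; the trustee now bears the burden.
Stage I.2 — burden on trustee; standard: a more-likely-than-not showing (weight is at least 49).
    (c): 86 − 26 = 60 ≥ 49 [met]
    (d): 47 < 49 [not met]
  Stage I.2 not carried; the trustee fails its burden.
The beneficiary prevails on this issue.
— Issue II —
At Stage II.1 the beneficiary must meet the balance of probabilities (weight exceeds 49): on (e) the weight is 81 less the opposing 39 gives net 42, which does not exceed 49, so (e) does not meet the standard; on (f) the weight is 71 less the opposing 22 gives net 49, ≤ 49, so (f) does not meet the standard.
  Stage II.1 not carried; the beneficiary fails its burden.
So the trustee prevails on this issue.
Per-issue: Issue I → beneficiary; Issue II → trustee. The beneficiary must prevail on at least one issue; overall, the beneficiary prevails.

beneficiary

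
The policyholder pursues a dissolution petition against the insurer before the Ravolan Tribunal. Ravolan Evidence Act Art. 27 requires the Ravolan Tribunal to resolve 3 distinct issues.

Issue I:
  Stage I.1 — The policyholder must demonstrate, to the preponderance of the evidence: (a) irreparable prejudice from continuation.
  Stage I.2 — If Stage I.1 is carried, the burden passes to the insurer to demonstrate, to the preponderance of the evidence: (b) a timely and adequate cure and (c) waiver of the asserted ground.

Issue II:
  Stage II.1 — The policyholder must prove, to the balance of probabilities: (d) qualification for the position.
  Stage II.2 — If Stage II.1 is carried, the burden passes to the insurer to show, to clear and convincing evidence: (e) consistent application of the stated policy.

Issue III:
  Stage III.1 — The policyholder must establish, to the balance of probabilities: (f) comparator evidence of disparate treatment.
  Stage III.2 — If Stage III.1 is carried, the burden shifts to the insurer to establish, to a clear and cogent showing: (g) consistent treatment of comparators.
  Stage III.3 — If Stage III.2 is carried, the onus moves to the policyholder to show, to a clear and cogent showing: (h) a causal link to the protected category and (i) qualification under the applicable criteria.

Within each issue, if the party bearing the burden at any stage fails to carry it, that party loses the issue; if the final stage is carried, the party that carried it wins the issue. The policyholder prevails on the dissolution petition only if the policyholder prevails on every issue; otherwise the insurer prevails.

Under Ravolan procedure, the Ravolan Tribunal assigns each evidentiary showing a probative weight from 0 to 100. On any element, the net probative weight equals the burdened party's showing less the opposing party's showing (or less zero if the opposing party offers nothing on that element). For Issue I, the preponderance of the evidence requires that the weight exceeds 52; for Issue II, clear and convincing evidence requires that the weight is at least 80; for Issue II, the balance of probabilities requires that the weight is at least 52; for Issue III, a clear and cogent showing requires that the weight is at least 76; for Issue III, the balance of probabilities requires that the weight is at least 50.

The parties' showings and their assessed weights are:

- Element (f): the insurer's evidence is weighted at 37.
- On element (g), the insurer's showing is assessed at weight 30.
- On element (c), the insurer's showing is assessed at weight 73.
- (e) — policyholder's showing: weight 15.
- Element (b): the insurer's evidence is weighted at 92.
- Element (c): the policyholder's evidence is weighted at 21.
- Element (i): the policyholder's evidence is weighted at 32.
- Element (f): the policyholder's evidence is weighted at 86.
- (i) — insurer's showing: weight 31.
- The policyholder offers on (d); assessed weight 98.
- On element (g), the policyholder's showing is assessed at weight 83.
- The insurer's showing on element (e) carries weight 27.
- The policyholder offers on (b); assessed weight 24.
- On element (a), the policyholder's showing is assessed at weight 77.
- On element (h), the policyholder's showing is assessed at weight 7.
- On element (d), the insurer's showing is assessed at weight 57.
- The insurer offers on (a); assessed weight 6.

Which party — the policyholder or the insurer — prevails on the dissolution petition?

insurer

— Issue I —
At Stage I.1 the policyholder must meet the preponderance of the evidence (weight exceeds 52): on (a) the weight is 77 less the opposing 6 gives net 71, > 52, so (a) meets the standard.
  Stage I.1 carried; the burden shifts to the insurer.
At Stage I.2 the insurer must meet the preponderance of the evidence (weight exceeds 52): on (b) the weight is 92 less the opposing 24 gives net 68, which does exceed 52, so (b) meets the standard; on (c) the weight is 73 less the opposing 21 gives net 52, which does not exceed 52, so (c) does not meet the standard.
  Stage I.2 not carried; the insurer fails its burden.
So the policyholder prevails on this issue.
— Issue II —
Stage II.1 (policyholder, the balance of probabilities, weight is at least 52): (d) net 98−57=41 < 52 — fails.
  Stage II.1 not carried; the policyholder fails its burden.
The insurer prevails on this issue.
— Issue III —
Stage III.1 — burden on policyholder; standard: the balance of probabilities (weight is at least 50).
    (f): 86 − 37 = 49 < 50 [not met]
  Stage III.1 not carried; the policyholder fails its burden.
The insurer prevails on this issue.
Per-issue: Issue I → policyholder; Issue II → insurer; Issue III → insurer. The policyholder must prevail on every issue; overall, the insurer prevails.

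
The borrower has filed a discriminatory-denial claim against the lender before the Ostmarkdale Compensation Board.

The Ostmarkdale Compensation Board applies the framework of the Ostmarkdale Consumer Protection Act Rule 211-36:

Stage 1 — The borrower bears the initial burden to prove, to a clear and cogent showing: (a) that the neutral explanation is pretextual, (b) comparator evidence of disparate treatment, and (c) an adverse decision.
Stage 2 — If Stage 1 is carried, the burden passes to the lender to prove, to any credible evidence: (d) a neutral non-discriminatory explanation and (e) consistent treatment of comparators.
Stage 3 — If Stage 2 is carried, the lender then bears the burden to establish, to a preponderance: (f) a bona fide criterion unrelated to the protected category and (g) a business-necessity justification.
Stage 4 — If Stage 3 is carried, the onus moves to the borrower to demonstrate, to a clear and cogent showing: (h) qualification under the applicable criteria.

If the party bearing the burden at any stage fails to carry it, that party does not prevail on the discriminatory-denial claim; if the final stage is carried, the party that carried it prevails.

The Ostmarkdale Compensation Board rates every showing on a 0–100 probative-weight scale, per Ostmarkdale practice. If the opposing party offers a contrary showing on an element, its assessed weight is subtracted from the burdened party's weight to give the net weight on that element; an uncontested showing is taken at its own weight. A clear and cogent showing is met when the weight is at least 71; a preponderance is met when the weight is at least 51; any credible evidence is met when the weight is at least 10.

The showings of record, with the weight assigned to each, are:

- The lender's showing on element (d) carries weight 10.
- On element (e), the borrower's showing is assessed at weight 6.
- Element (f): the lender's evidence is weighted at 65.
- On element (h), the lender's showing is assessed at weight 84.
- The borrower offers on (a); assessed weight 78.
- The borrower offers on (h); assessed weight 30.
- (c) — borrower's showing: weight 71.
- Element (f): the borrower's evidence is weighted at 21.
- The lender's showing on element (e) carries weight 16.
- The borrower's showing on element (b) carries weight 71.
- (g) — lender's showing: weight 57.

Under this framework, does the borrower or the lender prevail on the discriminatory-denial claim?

At Stage 1 the borrower must meet a clear and cogent showing (weight is at least 71): on (a) the weight is 78, ≥ 71, so (a) meets the standard; on (b) the weight is 71, which does reach 71, so (b) meets the standard; on (c) the weight is 71, which does reach 71, so (c) meets the standard.
  Stage 1 carried; the burden shifts to the lender.
At Stage 2 the lender must meet any credible evidence (weight is at least 10): on (d) the weight is 10, ≥ 10, so (d) meets the standard; on (e) the weight is 16 less the opposing 6 gives net 10, ≥ 10, so (e) meets the standard.
  Stage 2 carried; the burden remains with the lender.
At Stage 3 the lender must meet a preponderance (weight is at least 51): on (f) the weight is 65 less the opposing 21 gives net 44, which does not reach 51, so (f) does not meet the standard; on (g) the weight is 57, ≥ 51, so (g) meets the standard.
  Stage 3 not carried; the lender fails its burden.
So the borrower prevails.

borrower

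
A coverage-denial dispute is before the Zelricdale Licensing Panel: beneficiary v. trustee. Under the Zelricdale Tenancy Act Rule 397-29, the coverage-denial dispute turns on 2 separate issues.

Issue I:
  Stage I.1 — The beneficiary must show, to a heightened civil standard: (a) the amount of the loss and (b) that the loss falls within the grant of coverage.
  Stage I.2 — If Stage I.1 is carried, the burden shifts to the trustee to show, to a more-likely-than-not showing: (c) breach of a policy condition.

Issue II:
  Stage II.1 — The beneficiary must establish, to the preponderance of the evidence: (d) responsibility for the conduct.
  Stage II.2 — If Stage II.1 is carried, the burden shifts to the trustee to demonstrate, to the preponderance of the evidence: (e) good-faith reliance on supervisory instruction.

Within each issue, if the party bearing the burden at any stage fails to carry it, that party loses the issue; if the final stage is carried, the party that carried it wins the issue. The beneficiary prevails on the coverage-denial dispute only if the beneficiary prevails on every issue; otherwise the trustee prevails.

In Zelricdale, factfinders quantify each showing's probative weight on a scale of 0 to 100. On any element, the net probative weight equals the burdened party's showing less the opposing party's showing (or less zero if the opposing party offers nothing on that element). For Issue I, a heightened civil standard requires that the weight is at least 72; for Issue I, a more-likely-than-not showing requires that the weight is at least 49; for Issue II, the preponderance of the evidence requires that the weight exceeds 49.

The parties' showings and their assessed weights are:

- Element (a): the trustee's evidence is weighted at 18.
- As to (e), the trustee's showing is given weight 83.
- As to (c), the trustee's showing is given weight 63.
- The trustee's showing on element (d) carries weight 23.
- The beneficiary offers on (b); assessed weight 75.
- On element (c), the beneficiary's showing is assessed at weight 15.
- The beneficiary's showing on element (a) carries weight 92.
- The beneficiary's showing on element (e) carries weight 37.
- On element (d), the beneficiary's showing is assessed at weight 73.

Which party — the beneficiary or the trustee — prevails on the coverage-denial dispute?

— Issue I —
Stage I.1 — burden on beneficiary; standard: a heightened civil standard (weight is at least 72).
    (a): 92 − 18 = 74 ≥ 72 [met]
    (b): 75 ≥ 72 [met]
  All elements met. The burden passes to the trustee.
Stage I.2 — burden on trustee; standard: a more-likely-than-not showing (weight is at least 49).
    (c): 63 − 15 = 48 < 49 [not met]
  The trustee does not carry Stage I.2.
So the beneficiary prevails on this issue.
— Issue II —
Stage II.1 — burden on beneficiary; standard: the preponderance of the evidence (weight exceeds 49).
    (d): 73 − 23 = 50 > 49 [met]
  The beneficiary carries Stage II.1; the trustee now bears the burden.
Stage II.2 — burden on trustee; standard: the preponderance of the evidence (weight exceeds 49).
    (e): 83 − 37 = 46 ≤ 49 [not met]
  Not every element is met, so the trustee fails to carry Stage II.2.
So the beneficiary prevails on this issue.
Per-issue: Issue I → beneficiary; Issue II → beneficiary. The beneficiary must prevail on every issue; overall, the beneficiary prevails.

beneficiary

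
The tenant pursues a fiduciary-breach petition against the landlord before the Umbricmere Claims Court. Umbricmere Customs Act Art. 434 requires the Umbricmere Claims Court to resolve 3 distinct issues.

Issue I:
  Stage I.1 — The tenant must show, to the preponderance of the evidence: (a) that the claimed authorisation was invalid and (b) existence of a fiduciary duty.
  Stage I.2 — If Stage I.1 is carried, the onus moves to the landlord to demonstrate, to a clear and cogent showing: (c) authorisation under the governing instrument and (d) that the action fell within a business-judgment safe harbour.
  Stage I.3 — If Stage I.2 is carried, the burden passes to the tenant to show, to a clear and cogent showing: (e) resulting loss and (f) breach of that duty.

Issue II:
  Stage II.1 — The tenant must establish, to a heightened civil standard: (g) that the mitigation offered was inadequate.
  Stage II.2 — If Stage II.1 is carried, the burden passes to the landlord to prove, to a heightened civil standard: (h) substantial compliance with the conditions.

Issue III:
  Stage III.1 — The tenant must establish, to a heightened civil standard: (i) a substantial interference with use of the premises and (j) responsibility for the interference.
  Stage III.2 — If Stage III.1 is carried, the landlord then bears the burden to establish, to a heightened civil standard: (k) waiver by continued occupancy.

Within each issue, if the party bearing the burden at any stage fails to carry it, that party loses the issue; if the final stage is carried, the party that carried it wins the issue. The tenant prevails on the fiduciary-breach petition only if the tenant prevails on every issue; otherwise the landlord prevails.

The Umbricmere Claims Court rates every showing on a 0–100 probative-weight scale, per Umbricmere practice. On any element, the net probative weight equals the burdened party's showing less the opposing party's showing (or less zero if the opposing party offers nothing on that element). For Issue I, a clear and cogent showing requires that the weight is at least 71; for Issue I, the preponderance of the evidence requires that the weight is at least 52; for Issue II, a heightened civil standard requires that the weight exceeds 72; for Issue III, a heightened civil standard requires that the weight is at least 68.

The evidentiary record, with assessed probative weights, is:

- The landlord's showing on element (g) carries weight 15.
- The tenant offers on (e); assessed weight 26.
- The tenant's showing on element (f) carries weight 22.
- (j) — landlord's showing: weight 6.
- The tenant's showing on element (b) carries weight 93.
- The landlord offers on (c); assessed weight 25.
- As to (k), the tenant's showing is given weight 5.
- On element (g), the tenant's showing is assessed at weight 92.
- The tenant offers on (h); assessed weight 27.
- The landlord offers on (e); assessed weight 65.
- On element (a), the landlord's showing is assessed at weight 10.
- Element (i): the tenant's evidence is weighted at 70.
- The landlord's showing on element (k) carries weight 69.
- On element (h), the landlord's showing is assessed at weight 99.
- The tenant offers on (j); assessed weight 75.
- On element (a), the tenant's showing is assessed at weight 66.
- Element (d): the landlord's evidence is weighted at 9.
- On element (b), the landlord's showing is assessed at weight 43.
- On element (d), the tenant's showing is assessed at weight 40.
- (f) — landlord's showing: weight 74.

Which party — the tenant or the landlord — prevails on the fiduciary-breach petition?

— Issue I —
Stage I.1 — burden on tenant; standard: the preponderance of the evidence (weight is at least 52).
    (a): 66 − 10 = 56 ≥ 52 [met]
    (b): 93 − 43 = 50 < 52 [not met]
  Not every element is met, so the tenant fails to carry Stage I.1.
So the landlord prevails on this issue.
— Issue II —
At Stage II.1 the tenant must meet a heightened civil standard (weight exceeds 72): on (g) the weight is 92 less the opposing 15 gives net 77, > 72, so (g) meets the standard.
  The tenant carries Stage II.1; the landlord now bears the burden.
At Stage II.2 the landlord must meet a heightened civil standard (weight exceeds 72): on (h) the weight is 99 less the opposing 27 gives net 72, ≤ 72, so (h) does not meet the standard.
  The landlord does not carry Stage II.2.
So the tenant prevails on this issue.
— Issue III —
At Stage III.1 the tenant must meet a heightened civil standard (weight is at least 68): on (i) the weight is 70, which does reach 68, so (i) meets the standard; on (j) the weight is 75 less the opposing 6 gives net 69, ≥ 68, so (j) meets the standard.
  Stage III.1 carried; the burden shifts to the landlord.
At Stage III.2 the landlord must meet a heightened civil standard (weight is at least 68): on (k) the weight is 69 less the opposing 5 gives net 64, < 68, so (k) does not meet the standard.
  Not every element is met, so the landlord fails to carry Stage III.2.
So the tenant prevails on this issue.
Per-issue: Issue I → landlord; Issue II → tenant; Issue III → tenant. The tenant must prevail on every issue; overall, the landlord prevails.

landlord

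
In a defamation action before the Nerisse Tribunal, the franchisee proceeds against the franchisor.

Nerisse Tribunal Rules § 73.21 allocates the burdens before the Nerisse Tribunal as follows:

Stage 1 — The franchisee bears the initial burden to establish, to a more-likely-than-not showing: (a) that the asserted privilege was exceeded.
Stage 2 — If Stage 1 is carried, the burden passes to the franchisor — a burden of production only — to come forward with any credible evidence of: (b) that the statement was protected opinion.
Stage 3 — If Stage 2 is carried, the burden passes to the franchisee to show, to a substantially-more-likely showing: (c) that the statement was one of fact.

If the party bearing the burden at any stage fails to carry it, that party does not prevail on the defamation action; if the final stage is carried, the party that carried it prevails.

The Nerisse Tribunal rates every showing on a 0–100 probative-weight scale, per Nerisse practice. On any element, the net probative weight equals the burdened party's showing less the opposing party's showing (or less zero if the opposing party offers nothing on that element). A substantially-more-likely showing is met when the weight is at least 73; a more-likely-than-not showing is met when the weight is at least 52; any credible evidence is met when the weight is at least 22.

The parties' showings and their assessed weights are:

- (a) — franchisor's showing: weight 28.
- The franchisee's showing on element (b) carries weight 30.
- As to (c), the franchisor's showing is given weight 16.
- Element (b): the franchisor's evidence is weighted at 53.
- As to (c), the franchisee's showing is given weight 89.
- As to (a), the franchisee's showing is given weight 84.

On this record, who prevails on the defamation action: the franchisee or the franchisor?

franchisee

Stage 1 — burden on franchisee; standard: a more-likely-than-not showing (weight is at least 52).
    (a): 84 − 28 = 56 ≥ 52 [met]
  The franchisee carries Stage 1; the franchisor now bears the burden.
Stage 2 — burden on franchisor; standard: any credible evidence (weight is at least 22).
    (b): 53 − 30 = 23 ≥ 22 [met]
  The franchisor carries Stage 2; the franchisee now bears the burden.
Stage 3 — burden on franchisee; standard: a substantially-more-likely showing (weight is at least 73).
    (c): 89 − 16 = 73 ≥ 73 [met]
  All elements met at the final stage.
All stages carried — the franchisee prevails.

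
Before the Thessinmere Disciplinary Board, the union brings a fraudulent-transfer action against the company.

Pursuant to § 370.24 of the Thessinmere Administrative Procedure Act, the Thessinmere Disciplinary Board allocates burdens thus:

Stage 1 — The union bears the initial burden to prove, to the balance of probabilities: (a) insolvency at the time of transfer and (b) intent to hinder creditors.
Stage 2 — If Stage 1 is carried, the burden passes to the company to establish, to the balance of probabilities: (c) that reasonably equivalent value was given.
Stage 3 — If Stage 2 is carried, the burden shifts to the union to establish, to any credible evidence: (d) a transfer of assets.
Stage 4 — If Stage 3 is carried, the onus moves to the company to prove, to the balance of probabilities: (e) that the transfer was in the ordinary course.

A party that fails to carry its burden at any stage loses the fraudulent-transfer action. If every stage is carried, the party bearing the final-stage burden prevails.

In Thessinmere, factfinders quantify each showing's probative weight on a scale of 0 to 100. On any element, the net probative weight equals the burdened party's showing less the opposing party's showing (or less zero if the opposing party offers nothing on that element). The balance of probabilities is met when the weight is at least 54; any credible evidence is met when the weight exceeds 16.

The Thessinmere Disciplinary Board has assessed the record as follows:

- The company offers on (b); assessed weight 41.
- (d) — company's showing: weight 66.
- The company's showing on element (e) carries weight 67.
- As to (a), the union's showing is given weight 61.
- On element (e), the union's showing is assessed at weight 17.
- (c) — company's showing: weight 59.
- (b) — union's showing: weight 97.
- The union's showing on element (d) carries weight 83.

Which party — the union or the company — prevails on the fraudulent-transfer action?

Stage 1 — burden on union; standard: the balance of probabilities (weight is at least 54).
    (a): 61 ≥ 54 [met]
    (b): 97 − 41 = 56 ≥ 54 [met]
  Stage 1 is satisfied; the onus moves to the company.
Stage 2 — burden on company; standard: the balance of probabilities (weight is at least 54).
    (c): 59 ≥ 54 [met]
  Stage 2 carried; the burden shifts to the union.
Stage 3 — burden on union; standard: any credible evidence (weight exceeds 16).
    (d): 83 − 66 = 17 > 16 [met]
  Stage 3 carried; the burden shifts to the company.
Stage 4 — burden on company; standard: the balance of probabilities (weight is at least 54).
    (e): 67 − 17 = 50 < 54 [not met]
  Stage 4 not carried; the company fails its burden.
The analysis ends at Stage 4; the union prevails.

union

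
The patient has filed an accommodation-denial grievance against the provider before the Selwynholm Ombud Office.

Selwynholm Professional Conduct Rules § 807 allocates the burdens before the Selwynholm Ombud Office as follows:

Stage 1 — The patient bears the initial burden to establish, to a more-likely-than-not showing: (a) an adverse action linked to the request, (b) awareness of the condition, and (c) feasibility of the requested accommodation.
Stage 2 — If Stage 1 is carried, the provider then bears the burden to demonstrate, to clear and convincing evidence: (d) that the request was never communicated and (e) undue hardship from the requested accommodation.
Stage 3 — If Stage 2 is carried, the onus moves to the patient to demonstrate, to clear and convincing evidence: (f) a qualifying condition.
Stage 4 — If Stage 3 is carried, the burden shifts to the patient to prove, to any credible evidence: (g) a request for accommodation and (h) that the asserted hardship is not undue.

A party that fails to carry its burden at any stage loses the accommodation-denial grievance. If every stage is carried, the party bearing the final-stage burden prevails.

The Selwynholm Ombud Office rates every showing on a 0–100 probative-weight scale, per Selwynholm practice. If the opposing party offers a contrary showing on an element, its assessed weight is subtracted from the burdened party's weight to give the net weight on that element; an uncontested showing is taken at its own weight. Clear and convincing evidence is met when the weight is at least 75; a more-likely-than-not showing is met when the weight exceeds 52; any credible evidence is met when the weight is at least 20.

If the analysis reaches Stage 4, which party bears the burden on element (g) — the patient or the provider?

patient

Stage 4's rule assigns the burden to the patient (to any credible evidence).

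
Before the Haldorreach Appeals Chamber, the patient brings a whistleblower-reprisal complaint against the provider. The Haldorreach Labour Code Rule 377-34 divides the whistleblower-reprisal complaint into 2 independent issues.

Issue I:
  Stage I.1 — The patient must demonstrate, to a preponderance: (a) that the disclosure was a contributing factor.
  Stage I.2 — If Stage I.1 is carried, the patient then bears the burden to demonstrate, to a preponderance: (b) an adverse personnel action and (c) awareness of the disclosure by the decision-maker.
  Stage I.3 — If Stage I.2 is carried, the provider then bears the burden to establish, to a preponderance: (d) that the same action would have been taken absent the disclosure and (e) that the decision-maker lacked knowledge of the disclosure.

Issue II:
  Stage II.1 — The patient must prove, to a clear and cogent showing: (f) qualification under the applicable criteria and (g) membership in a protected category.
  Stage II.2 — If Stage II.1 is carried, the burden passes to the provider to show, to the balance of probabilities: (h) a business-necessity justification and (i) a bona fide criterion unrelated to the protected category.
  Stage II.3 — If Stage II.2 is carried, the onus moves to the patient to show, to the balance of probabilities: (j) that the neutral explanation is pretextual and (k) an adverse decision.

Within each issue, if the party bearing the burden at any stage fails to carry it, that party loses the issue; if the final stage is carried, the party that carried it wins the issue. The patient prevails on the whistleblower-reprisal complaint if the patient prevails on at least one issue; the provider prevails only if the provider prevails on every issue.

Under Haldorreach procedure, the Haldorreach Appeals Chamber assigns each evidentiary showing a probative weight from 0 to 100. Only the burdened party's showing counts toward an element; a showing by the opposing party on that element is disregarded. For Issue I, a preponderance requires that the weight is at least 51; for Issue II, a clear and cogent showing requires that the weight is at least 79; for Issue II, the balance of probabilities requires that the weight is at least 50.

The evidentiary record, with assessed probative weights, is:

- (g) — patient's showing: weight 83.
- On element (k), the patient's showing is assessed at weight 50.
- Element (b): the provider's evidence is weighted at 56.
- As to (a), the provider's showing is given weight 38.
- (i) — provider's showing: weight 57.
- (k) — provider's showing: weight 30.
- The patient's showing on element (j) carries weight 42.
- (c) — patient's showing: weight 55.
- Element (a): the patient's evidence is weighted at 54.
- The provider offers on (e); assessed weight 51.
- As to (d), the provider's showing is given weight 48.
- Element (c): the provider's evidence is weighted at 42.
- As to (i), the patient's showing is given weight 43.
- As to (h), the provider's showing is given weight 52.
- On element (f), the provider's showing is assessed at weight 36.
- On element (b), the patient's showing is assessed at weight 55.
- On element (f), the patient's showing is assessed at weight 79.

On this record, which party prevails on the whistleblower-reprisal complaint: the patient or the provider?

patient

— Issue I —
Stage I.1 (patient, a preponderance, weight is at least 51): (a) 54 (provider's 38 disregarded) ≥ 51 — meets.
  All elements met. The patient retains the burden for Stage I.2.
Stage I.2 (patient, a preponderance, weight is at least 51): (b) 55 (provider's 56 disregarded) ≥ 51 — meets; (c) 55 (provider's 42 disregarded) ≥ 51 — meets.
  The patient carries Stage I.2; the provider now bears the burden.
Stage I.3 (provider, a preponderance, weight is at least 51): (d) 48 < 51 — fails; (e) 51 ≥ 51 — meets.
  Stage I.3 not carried; the provider fails its burden.
So the patient prevails on this issue.
— Issue II —
Stage II.1 — burden on patient; standard: a clear and cogent showing (weight is at least 79).
    (f): 79 (provider's 36 disregarded) ≥ 79 [met]
    (g): 83 ≥ 79 [met]
  Stage II.1 carried; the burden shifts to the provider.
Stage II.2 — burden on provider; standard: the balance of probabilities (weight is at least 50).
    (h): 52 ≥ 50 [met]
    (i): 57 (patient's 43 disregarded) ≥ 50 [met]
  All elements met. The burden passes to the patient.
Stage II.3 — burden on patient; standard: the balance of probabilities (weight is at least 50).
    (j): 42 < 50 [not met]
    (k): 50 (provider's 30 disregarded) ≥ 50 [met]
  Stage II.3 not carried; the patient fails its burden.
So the provider prevails on this issue.
Per-issue: Issue I → patient; Issue II → provider. The patient must prevail on at least one issue; overall, the patient prevails.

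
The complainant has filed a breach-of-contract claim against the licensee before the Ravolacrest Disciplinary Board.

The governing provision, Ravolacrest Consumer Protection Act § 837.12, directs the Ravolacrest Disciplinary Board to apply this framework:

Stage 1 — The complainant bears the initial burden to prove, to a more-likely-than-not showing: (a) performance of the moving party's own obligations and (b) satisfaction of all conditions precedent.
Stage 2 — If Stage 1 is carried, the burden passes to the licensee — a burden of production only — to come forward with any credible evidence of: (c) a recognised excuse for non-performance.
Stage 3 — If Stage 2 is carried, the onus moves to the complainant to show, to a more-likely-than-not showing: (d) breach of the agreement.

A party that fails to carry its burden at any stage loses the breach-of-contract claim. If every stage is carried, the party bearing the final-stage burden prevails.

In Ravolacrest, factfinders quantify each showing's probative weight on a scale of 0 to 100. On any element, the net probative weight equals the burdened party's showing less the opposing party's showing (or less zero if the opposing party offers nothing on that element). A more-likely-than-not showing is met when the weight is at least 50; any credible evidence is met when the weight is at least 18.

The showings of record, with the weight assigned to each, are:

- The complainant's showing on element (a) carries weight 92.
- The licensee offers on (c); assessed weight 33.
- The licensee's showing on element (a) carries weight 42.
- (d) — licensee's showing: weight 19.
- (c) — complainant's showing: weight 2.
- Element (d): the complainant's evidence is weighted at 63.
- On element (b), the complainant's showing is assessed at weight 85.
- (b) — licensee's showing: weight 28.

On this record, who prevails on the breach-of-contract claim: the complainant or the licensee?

At Stage 1 the complainant must meet a more-likely-than-not showing (weight is at least 50): on (a) the weight is 92 less the opposing 42 gives net 50, which does reach 50, so (a) meets the standard; on (b) the weight is 85 less the opposing 28 gives net 57, ≥ 50, so (b) meets the standard.
  Stage 1 is satisfied; the onus moves to the licensee.
At Stage 2 the licensee must meet any credible evidence (weight is at least 18): on (c) the weight is 33 less the opposing 2 gives net 31, ≥ 18, so (c) meets the standard.
  The licensee carries Stage 2; the complainant now bears the burden.
At Stage 3 the complainant must meet a more-likely-than-not showing (weight is at least 50): on (d) the weight is 63 less the opposing 19 gives net 44, < 50, so (d) does not meet the standard.
  Stage 3 not carried; the complainant fails its burden.
The licensee prevails.

licensee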